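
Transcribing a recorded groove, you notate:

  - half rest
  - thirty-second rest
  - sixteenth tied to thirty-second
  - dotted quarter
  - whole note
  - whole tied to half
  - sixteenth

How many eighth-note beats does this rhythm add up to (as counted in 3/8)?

28.5

One eighth-note beat = 4 thirty-second notes.
Each duration in thirty-second notes: half rest = 16; thirty-second rest = 1; sixteenth tied to thirty-second (sixteenth + thirty-second) = 3; dotted quarter = 12; whole note = 32; whole tied to half (whole + half) = 48; sixteenth = 2.
Altogether 16 + 1 + 3 + 12 + 32 + 48 + 2 = 114.
114 ÷ 4 = 28.5 beats.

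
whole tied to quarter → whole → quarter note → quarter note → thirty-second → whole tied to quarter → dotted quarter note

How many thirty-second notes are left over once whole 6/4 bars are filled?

45

One bar of 6/4 = 48 thirty-second notes.
Each duration in thirty-second notes: whole tied to quarter (whole + quarter) = 40; whole = 32; quarter note = 8; quarter note = 8; thirty-second = 1; whole tied to quarter (whole + quarter) = 40; dotted quarter note = 12.
Total: 40 + 32 + 8 + 8 + 1 + 40 + 12 = 141.
141 ÷ 48 = 2 complete bars with 45 thirty-second notes remaining.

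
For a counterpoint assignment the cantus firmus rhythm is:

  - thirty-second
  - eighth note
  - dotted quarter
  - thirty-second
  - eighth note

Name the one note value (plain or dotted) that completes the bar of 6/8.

The bar of 6/8 = 24 thirty-second notes.
Express everything in thirty-second notes: thirty-second = 1; eighth note = 4; dotted quarter = 12; thirty-second = 1; eighth note = 4.
Total: 1 + 4 + 12 + 1 + 4 = 22.
Remaining: 24 − 22 = 2 thirty-second notes, which is a sixteenth note.

sixteenth note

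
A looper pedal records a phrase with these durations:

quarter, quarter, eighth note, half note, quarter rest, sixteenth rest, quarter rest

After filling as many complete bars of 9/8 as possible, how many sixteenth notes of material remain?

One bar of 9/8 = 18 sixteenth notes.
In sixteenth notes: quarter = 4; quarter = 4; eighth note = 2; half note = 8; quarter rest = 4; sixteenth rest = 1; quarter rest = 4.
Total: 4 + 4 + 2 + 8 + 4 + 1 + 4 = 27.
27 ÷ 18 = 1 complete bar with 9 sixteenth notes remaining.

9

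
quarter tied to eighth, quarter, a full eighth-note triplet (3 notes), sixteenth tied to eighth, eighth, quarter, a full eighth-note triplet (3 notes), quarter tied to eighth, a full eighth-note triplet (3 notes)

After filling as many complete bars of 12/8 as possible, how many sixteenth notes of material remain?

13

One bar of 12/8 = 24 sixteenth notes.
Convert each value to sixteenth notes: quarter tied to eighth (quarter + eighth) = 6; quarter = 4; a full eighth-note triplet (3 notes) (three triplet eighths span one quarter) = 4; sixteenth tied to eighth (sixteenth + eighth) = 3; eighth = 2; quarter = 4; a full eighth-note triplet (3 notes) (three triplet eighths span one quarter) = 4; quarter tied to eighth (quarter + eighth) = 6; a full eighth-note triplet (3 notes) (three triplet eighths span one quarter) = 4.
Adding: 6 + 4 + 4 + 3 + 2 + 4 + 4 + 6 + 4 = 37.
37 ÷ 24 = 1 complete bar with 13 sixteenth notes remaining.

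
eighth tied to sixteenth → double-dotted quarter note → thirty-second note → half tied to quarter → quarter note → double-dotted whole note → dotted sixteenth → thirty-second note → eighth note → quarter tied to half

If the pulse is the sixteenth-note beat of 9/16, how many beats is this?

One sixteenth-note beat = 2 thirty-second notes.
In thirty-second notes: eighth tied to sixteenth (eighth + sixteenth) = 6; double-dotted quarter note = 14; thirty-second note = 1; half tied to quarter (half + quarter) = 24; quarter note = 8; double-dotted whole note = 56; dotted sixteenth = 3; thirty-second note = 1; eighth note = 4; quarter tied to half (quarter + half) = 24.
Adding: 6 + 14 + 1 + 24 + 8 + 56 + 3 + 1 + 4 + 24 = 141.
141 ÷ 2 = 70.5 beats.

70.5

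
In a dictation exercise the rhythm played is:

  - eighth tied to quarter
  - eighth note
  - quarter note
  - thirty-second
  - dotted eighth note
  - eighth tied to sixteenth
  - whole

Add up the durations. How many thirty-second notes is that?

Working in thirty-second notes: eighth tied to quarter (eighth + quarter) = 12; eighth note = 4; quarter note = 8; thirty-second = 1; dotted eighth note = 6; eighth tied to sixteenth (eighth + sixteenth) = 6; whole = 32.
Sum: 12 + 4 + 8 + 1 + 6 + 6 + 32 = 69 thirty-second notes.

69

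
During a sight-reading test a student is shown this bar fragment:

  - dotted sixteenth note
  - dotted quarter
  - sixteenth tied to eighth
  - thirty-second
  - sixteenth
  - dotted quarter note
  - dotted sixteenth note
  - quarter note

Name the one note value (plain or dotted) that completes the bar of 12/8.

thirty-second note

The bar of 12/8 = 48 thirty-second notes.
Convert each value to thirty-second notes: dotted sixteenth note = 3; dotted quarter = 12; sixteenth tied to eighth (sixteenth + eighth) = 6; thirty-second = 1; sixteenth = 2; dotted quarter note = 12; dotted sixteenth note = 3; quarter note = 8.
Sum: 3 + 12 + 6 + 1 + 2 + 12 + 3 + 8 = 47.
Remaining: 48 − 47 = 1 thirty-second note, which is a thirty-second note.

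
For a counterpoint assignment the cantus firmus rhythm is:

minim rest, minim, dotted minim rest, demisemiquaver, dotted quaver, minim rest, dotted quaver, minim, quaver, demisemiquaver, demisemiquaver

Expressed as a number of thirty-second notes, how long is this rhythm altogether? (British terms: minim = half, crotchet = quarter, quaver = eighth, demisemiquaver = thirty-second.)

Each duration in thirty-second notes: minim rest = 16; minim = 16; dotted minim rest = 24; demisemiquaver = 1; dotted quaver = 6; minim rest = 16; dotted quaver = 6; minim = 16; quaver = 4; demisemiquaver = 1; demisemiquaver = 1.
Adding: 16 + 16 + 24 + 1 + 6 + 16 + 6 + 16 + 4 + 1 + 1 = 107 thirty-second notes.

107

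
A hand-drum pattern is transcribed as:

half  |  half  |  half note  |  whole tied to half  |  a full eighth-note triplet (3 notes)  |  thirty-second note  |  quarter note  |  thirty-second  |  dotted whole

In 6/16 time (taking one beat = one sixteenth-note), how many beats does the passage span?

81

One sixteenth-note beat = 2 thirty-second notes.
In thirty-second notes: half = 16; half = 16; half note = 16; whole tied to half (whole + half) = 48; a full eighth-note triplet (3 notes) (three triplet eighths span one quarter) = 8; thirty-second note = 1; quarter note = 8; thirty-second = 1; dotted whole = 48.
Sum: 16 + 16 + 16 + 48 + 8 + 1 + 8 + 1 + 48 = 162.
162 ÷ 2 = 81 beats.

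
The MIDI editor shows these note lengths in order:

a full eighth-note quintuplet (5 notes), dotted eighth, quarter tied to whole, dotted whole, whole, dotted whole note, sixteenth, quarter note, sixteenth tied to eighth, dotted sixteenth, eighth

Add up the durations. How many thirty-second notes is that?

213

Convert each value to thirty-second notes: a full eighth-note quintuplet (5 notes) (five quintuplet eighths span one half) = 16; dotted eighth = 6; quarter tied to whole (quarter + whole) = 40; dotted whole = 48; whole = 32; dotted whole note = 48; sixteenth = 2; quarter note = 8; sixteenth tied to eighth (sixteenth + eighth) = 6; dotted sixteenth = 3; eighth = 4.
Altogether 16 + 6 + 40 + 48 + 32 + 48 + 2 + 8 + 6 + 3 + 4 = 213 thirty-second notes.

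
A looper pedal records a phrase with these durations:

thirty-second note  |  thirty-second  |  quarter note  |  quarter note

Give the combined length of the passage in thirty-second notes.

18

Working in thirty-second notes: thirty-second note = 1; thirty-second = 1; quarter note = 8; quarter note = 8.
Sum: 1 + 1 + 8 + 8 = 18 thirty-second notes.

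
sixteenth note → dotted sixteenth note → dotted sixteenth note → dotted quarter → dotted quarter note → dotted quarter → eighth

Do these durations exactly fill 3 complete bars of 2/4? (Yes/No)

Yes

One bar of 2/4 = 16 thirty-second notes, so 3 bars = 48.
Express everything in thirty-second notes: sixteenth note = 2; dotted sixteenth note = 3; dotted sixteenth note = 3; dotted quarter = 12; dotted quarter note = 12; dotted quarter = 12; eighth = 4.
Sum: 2 + 3 + 3 + 12 + 12 + 12 + 4 = 48.
48 equals 48, so the answer is Yes.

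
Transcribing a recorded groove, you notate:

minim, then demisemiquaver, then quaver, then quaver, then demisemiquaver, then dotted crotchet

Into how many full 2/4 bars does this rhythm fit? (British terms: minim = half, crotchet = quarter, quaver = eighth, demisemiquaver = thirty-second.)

One bar of 2/4 = 16 thirty-second notes.
Express everything in thirty-second notes: minim = 16; demisemiquaver = 1; quaver = 4; quaver = 4; demisemiquaver = 1; dotted crotchet = 12.
Altogether 16 + 1 + 4 + 4 + 1 + 12 = 38.
38 ÷ 16 = 2 complete bars with 6 left over.

2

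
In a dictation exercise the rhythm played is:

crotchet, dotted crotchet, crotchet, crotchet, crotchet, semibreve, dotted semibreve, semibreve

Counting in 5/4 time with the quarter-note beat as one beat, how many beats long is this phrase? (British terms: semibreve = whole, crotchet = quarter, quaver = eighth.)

19.5

One quarter-note beat = 2 eighth notes.
Each duration in eighth notes: crotchet = 2; dotted crotchet = 3; crotchet = 2; crotchet = 2; crotchet = 2; semibreve = 8; dotted semibreve = 12; semibreve = 8.
Altogether 2 + 3 + 2 + 2 + 2 + 8 + 12 + 8 = 39.
39 ÷ 2 = 19.5 beats.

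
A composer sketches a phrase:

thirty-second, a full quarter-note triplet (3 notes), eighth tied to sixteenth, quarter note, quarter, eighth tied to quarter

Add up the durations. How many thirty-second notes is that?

51

Each duration in thirty-second notes: thirty-second = 1; a full quarter-note triplet (3 notes) (three triplet quarters span one half) = 16; eighth tied to sixteenth (eighth + sixteenth) = 6; quarter note = 8; quarter = 8; eighth tied to quarter (eighth + quarter) = 12.
Total: 1 + 16 + 6 + 8 + 8 + 12 = 51 thirty-second notes.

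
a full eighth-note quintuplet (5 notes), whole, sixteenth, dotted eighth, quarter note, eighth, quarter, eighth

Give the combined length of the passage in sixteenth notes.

40

Each duration in sixteenth notes: a full eighth-note quintuplet (5 notes) (five quintuplet eighths span one half) = 8; whole = 16; sixteenth = 1; dotted eighth = 3; quarter note = 4; eighth = 2; quarter = 4; eighth = 2.
Adding: 8 + 16 + 1 + 3 + 4 + 2 + 4 + 2 = 40 sixteenth notes.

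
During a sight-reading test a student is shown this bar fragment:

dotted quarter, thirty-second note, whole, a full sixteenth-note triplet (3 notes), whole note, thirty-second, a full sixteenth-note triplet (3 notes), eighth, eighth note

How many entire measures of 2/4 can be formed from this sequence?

One bar of 2/4 = 16 thirty-second notes.
Working in thirty-second notes: dotted quarter = 12; thirty-second note = 1; whole = 32; a full sixteenth-note triplet (3 notes) (three triplet sixteenths span one eighth) = 4; whole note = 32; thirty-second = 1; a full sixteenth-note triplet (3 notes) (three triplet sixteenths span one eighth) = 4; eighth = 4; eighth note = 4.
Adding: 12 + 1 + 32 + 4 + 32 + 1 + 4 + 4 + 4 = 94.
94 ÷ 16 = 5 complete bars with 14 left over.

5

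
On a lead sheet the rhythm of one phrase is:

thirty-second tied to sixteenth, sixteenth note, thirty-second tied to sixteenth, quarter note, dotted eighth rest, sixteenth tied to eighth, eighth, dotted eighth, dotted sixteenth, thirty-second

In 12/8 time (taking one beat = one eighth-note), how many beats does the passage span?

One eighth-note beat = 4 thirty-second notes.
In thirty-second notes: thirty-second tied to sixteenth (thirty-second + sixteenth) = 3; sixteenth note = 2; thirty-second tied to sixteenth (thirty-second + sixteenth) = 3; quarter note = 8; dotted eighth rest = 6; sixteenth tied to eighth (sixteenth + eighth) = 6; eighth = 4; dotted eighth = 6; dotted sixteenth = 3; thirty-second = 1.
Total: 3 + 2 + 3 + 8 + 6 + 6 + 4 + 6 + 3 + 1 = 42.
42 ÷ 4 = 10.5 beats.

10.5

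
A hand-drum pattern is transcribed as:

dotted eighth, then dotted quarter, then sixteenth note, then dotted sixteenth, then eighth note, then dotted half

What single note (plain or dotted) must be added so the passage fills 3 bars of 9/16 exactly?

3 bars of 9/16 = 54 thirty-second notes.
Each duration in thirty-second notes: dotted eighth = 6; dotted quarter = 12; sixteenth note = 2; dotted sixteenth = 3; eighth note = 4; dotted half = 24.
Altogether 6 + 12 + 2 + 3 + 4 + 24 = 51.
Remaining: 54 − 51 = 3 thirty-second notes, which is a dotted sixteenth note.

dotted sixteenth note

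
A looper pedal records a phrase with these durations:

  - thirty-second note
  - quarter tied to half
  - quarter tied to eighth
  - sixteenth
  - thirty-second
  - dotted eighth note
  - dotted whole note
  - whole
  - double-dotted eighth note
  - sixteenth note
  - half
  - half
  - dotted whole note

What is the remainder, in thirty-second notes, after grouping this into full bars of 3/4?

23

One bar of 3/4 = 24 thirty-second notes.
Express everything in thirty-second notes: thirty-second note = 1; quarter tied to half (quarter + half) = 24; quarter tied to eighth (quarter + eighth) = 12; sixteenth = 2; thirty-second = 1; dotted eighth note = 6; dotted whole note = 48; whole = 32; double-dotted eighth note = 7; sixteenth note = 2; half = 16; half = 16; dotted whole note = 48.
Altogether 1 + 24 + 12 + 2 + 1 + 6 + 48 + 32 + 7 + 2 + 16 + 16 + 48 = 215.
215 ÷ 24 = 8 complete bars with 23 thirty-second notes remaining.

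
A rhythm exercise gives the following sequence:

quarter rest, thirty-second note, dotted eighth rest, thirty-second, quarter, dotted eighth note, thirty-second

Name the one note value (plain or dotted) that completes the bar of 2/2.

thirty-second note

The bar of 2/2 = 32 thirty-second notes.
Each duration in thirty-second notes: quarter rest = 8; thirty-second note = 1; dotted eighth rest = 6; thirty-second = 1; quarter = 8; dotted eighth note = 6; thirty-second = 1.
Altogether 8 + 1 + 6 + 1 + 8 + 6 + 1 = 31.
Remaining: 32 − 31 = 1 thirty-second note, which is a thirty-second note.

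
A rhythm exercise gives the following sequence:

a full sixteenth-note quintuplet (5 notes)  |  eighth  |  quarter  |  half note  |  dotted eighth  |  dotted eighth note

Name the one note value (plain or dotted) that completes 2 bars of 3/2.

dotted whole note

2 bars of 3/2 = 48 sixteenth notes.
In sixteenth notes: a full sixteenth-note quintuplet (5 notes) (five quintuplet sixteenths span one quarter) = 4; eighth = 2; quarter = 4; half note = 8; dotted eighth = 3; dotted eighth note = 3.
Sum: 4 + 2 + 4 + 8 + 3 + 3 = 24.
Remaining: 48 − 24 = 24 sixteenth notes, which is a dotted whole note.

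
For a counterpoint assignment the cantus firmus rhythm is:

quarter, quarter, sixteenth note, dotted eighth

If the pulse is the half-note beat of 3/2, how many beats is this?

One half-note beat = 8 sixteenth notes.
Working in sixteenth notes: quarter = 4; quarter = 4; sixteenth note = 1; dotted eighth = 3.
Adding: 4 + 4 + 1 + 3 = 12.
12 ÷ 8 = 1.5 beats.

1.5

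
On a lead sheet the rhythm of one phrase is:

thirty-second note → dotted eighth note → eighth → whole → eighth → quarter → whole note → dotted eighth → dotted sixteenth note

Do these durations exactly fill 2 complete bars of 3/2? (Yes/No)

One bar of 3/2 = 48 thirty-second notes, so 2 bars = 96.
In thirty-second notes: thirty-second note = 1; dotted eighth note = 6; eighth = 4; whole = 32; eighth = 4; quarter = 8; whole note = 32; dotted eighth = 6; dotted sixteenth note = 3.
Adding: 1 + 6 + 4 + 32 + 4 + 8 + 32 + 6 + 3 = 96.
96 equals 96, so the answer is Yes.

Yes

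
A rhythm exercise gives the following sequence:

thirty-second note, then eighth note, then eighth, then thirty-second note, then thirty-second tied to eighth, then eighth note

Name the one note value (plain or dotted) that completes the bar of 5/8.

The bar of 5/8 = 20 thirty-second notes.
In thirty-second notes: thirty-second note = 1; eighth note = 4; eighth = 4; thirty-second note = 1; thirty-second tied to eighth (thirty-second + eighth) = 5; eighth note = 4.
Total: 1 + 4 + 4 + 1 + 5 + 4 = 19.
Remaining: 20 − 19 = 1 thirty-second note, which is a thirty-second note.

thirty-second note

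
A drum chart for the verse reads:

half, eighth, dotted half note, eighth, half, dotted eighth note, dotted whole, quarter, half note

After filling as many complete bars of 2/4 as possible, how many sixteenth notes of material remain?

One bar of 2/4 = 8 sixteenth notes.
Convert each value to sixteenth notes: half = 8; eighth = 2; dotted half note = 12; eighth = 2; half = 8; dotted eighth note = 3; dotted whole = 24; quarter = 4; half note = 8.
Adding: 8 + 2 + 12 + 2 + 8 + 3 + 24 + 4 + 8 = 71.
71 ÷ 8 = 8 complete bars with 7 sixteenth notes remaining.

7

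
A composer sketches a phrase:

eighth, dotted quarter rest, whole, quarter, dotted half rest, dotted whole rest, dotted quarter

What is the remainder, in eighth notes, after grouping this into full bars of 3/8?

One bar of 3/8 = 3 eighth notes.
Convert each value to eighth notes: eighth = 1; dotted quarter rest = 3; whole = 8; quarter = 2; dotted half rest = 6; dotted whole rest = 12; dotted quarter = 3.
Total: 1 + 3 + 8 + 2 + 6 + 12 + 3 = 35.
35 ÷ 3 = 11 complete bars with 2 eighth notes remaining.

2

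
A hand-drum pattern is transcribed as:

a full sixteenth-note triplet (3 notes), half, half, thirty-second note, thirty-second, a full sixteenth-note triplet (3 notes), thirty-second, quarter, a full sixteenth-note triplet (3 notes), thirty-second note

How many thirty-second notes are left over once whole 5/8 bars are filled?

One bar of 5/8 = 20 thirty-second notes.
Convert each value to thirty-second notes: a full sixteenth-note triplet (3 notes) (three triplet sixteenths span one eighth) = 4; half = 16; half = 16; thirty-second note = 1; thirty-second = 1; a full sixteenth-note triplet (3 notes) (three triplet sixteenths span one eighth) = 4; thirty-second = 1; quarter = 8; a full sixteenth-note triplet (3 notes) (three triplet sixteenths span one eighth) = 4; thirty-second note = 1.
Sum: 4 + 16 + 16 + 1 + 1 + 4 + 1 + 8 + 4 + 1 = 56.
56 ÷ 20 = 2 complete bars with 16 thirty-second notes remaining.

16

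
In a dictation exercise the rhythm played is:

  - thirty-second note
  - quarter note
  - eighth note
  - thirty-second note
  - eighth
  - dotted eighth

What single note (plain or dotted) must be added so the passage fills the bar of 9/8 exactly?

dotted quarter note

The bar of 9/8 = 36 thirty-second notes.
Convert each value to thirty-second notes: thirty-second note = 1; quarter note = 8; eighth note = 4; thirty-second note = 1; eighth = 4; dotted eighth = 6.
Sum: 1 + 8 + 4 + 1 + 4 + 6 = 24.
Remaining: 36 − 24 = 12 thirty-second notes, which is a dotted quarter note.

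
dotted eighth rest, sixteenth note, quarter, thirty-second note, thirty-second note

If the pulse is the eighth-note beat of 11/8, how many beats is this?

4.5

One eighth-note beat = 4 thirty-second notes.
Each duration in thirty-second notes: dotted eighth rest = 6; sixteenth note = 2; quarter = 8; thirty-second note = 1; thirty-second note = 1.
Total: 6 + 2 + 8 + 1 + 1 = 18.
18 ÷ 4 = 4.5 beats.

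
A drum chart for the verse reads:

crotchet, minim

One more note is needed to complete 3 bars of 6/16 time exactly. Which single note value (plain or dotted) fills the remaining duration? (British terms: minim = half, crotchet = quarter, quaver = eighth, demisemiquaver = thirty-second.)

3 bars of 6/16 = 9 eighth notes.
Working in eighth notes: crotchet = 2; minim = 4.
Altogether 2 + 4 = 6.
Remaining: 9 − 6 = 3 eighth notes, which is a dotted quarter note.

dotted quarter note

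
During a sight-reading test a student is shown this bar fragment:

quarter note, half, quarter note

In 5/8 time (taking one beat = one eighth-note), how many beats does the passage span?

8

One eighth-note beat = 2 sixteenth notes.
Each duration in sixteenth notes: quarter note = 4; half = 8; quarter note = 4.
Sum: 4 + 8 + 4 = 16.
16 ÷ 2 = 8 beats.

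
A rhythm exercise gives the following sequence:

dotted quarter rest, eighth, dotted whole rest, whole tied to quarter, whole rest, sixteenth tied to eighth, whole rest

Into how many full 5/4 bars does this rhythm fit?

One bar of 5/4 = 20 sixteenth notes.
Express everything in sixteenth notes: dotted quarter rest = 6; eighth = 2; dotted whole rest = 24; whole tied to quarter (whole + quarter) = 20; whole rest = 16; sixteenth tied to eighth (sixteenth + eighth) = 3; whole rest = 16.
Sum: 6 + 2 + 24 + 20 + 16 + 3 + 16 = 87.
87 ÷ 20 = 4 complete bars with 7 left over.

4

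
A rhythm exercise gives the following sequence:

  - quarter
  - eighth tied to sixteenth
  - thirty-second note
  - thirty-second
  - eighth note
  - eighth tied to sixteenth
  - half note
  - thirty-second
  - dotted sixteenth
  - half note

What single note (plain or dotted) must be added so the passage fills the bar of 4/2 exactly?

sixteenth note

The bar of 4/2 = 64 thirty-second notes.
Working in thirty-second notes: quarter = 8; eighth tied to sixteenth (eighth + sixteenth) = 6; thirty-second note = 1; thirty-second = 1; eighth note = 4; eighth tied to sixteenth (eighth + sixteenth) = 6; half note = 16; thirty-second = 1; dotted sixteenth = 3; half note = 16.
Altogether 8 + 6 + 1 + 1 + 4 + 6 + 16 + 1 + 3 + 16 = 62.
Remaining: 64 − 62 = 2 thirty-second notes, which is a sixteenth note.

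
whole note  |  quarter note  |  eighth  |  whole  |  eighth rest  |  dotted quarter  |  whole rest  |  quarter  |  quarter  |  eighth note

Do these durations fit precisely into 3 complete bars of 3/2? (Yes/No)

One bar of 3/2 = 12 eighth notes, so 3 bars = 36.
Each duration in eighth notes: whole note = 8; quarter note = 2; eighth = 1; whole = 8; eighth rest = 1; dotted quarter = 3; whole rest = 8; quarter = 2; quarter = 2; eighth note = 1.
Altogether 8 + 2 + 1 + 8 + 1 + 3 + 8 + 2 + 2 + 1 = 36.
36 equals 36, so the answer is Yes.

Yes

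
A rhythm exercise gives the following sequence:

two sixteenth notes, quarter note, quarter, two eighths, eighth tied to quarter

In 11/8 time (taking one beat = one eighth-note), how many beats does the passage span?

One eighth-note beat = 2 sixteenth notes.
Each duration in sixteenth notes: sixteenth note = 1; sixteenth note = 1; quarter note = 4; quarter = 4; eighth = 2; eighth = 2; eighth tied to quarter (eighth + quarter) = 6.
Total: 1 + 1 + 4 + 4 + 2 + 2 + 6 = 20.
20 ÷ 2 = 10 beats.

10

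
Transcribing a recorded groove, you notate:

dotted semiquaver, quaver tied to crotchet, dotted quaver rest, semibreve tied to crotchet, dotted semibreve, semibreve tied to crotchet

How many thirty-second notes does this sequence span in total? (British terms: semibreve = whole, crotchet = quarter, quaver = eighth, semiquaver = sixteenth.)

149

Convert each value to thirty-second notes: dotted semiquaver = 3; quaver tied to crotchet (quaver + crotchet) = 12; dotted quaver rest = 6; semibreve tied to crotchet (semibreve + crotchet) = 40; dotted semibreve = 48; semibreve tied to crotchet (semibreve + crotchet) = 40.
Sum: 3 + 12 + 6 + 40 + 48 + 40 = 149 thirty-second notes.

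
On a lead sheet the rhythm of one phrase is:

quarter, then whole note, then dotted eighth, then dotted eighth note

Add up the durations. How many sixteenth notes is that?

26

Each duration in sixteenth notes: quarter = 4; whole note = 16; dotted eighth = 3; dotted eighth note = 3.
Sum: 4 + 16 + 3 + 3 = 26 sixteenth notes.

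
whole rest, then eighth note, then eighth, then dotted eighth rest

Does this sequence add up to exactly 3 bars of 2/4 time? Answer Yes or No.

One bar of 2/4 = 8 sixteenth notes, so 3 bars = 24.
Each duration in sixteenth notes: whole rest = 16; eighth note = 2; eighth = 2; dotted eighth rest = 3.
Total: 16 + 2 + 2 + 3 = 23.
23 falls short of 24, so the answer is No.

No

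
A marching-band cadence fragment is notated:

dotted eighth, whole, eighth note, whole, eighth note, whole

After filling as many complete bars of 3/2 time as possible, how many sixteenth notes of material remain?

One bar of 3/2 = 24 sixteenth notes.
Convert each value to sixteenth notes: dotted eighth = 3; whole = 16; eighth note = 2; whole = 16; eighth note = 2; whole = 16.
Sum: 3 + 16 + 2 + 16 + 2 + 16 = 55.
55 ÷ 24 = 2 complete bars with 7 sixteenth notes remaining.

7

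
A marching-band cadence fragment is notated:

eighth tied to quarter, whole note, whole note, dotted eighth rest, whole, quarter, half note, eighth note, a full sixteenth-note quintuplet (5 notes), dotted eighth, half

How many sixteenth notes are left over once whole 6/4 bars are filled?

One bar of 6/4 = 24 sixteenth notes.
Convert each value to sixteenth notes: eighth tied to quarter (eighth + quarter) = 6; whole note = 16; whole note = 16; dotted eighth rest = 3; whole = 16; quarter = 4; half note = 8; eighth note = 2; a full sixteenth-note quintuplet (5 notes) (five quintuplet sixteenths span one quarter) = 4; dotted eighth = 3; half = 8.
Total: 6 + 16 + 16 + 3 + 16 + 4 + 8 + 2 + 4 + 3 + 8 = 86.
86 ÷ 24 = 3 complete bars with 14 sixteenth notes remaining.

14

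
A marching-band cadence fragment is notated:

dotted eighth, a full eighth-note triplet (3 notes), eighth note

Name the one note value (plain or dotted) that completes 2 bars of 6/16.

dotted eighth note

2 bars of 6/16 = 12 sixteenth notes.
Working in sixteenth notes: dotted eighth = 3; a full eighth-note triplet (3 notes) (three triplet eighths span one quarter) = 4; eighth note = 2.
Adding: 3 + 4 + 2 = 9.
Remaining: 12 − 9 = 3 sixteenth notes, which is a dotted eighth note.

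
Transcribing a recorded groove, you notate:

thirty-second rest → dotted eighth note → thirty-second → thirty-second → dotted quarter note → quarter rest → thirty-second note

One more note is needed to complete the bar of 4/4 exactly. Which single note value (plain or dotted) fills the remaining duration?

The bar of 4/4 = 32 thirty-second notes.
In thirty-second notes: thirty-second rest = 1; dotted eighth note = 6; thirty-second = 1; thirty-second = 1; dotted quarter note = 12; quarter rest = 8; thirty-second note = 1.
Adding: 1 + 6 + 1 + 1 + 12 + 8 + 1 = 30.
Remaining: 32 − 30 = 2 thirty-second notes, which is a sixteenth note.

sixteenth note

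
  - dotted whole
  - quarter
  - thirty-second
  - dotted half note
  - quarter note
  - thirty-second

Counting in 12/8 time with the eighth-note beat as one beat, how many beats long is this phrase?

One eighth-note beat = 4 thirty-second notes.
Each duration in thirty-second notes: dotted whole = 48; quarter = 8; thirty-second = 1; dotted half note = 24; quarter note = 8; thirty-second = 1.
Sum: 48 + 8 + 1 + 24 + 8 + 1 = 90.
90 ÷ 4 = 22.5 beats.

22.5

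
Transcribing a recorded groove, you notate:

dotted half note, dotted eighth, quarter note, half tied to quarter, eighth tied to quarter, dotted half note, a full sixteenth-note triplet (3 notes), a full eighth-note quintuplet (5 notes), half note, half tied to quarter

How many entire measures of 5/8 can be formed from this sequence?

7

One bar of 5/8 = 10 sixteenth notes.
Express everything in sixteenth notes: dotted half note = 12; dotted eighth = 3; quarter note = 4; half tied to quarter (half + quarter) = 12; eighth tied to quarter (eighth + quarter) = 6; dotted half note = 12; a full sixteenth-note triplet (3 notes) (three triplet sixteenths span one eighth) = 2; a full eighth-note quintuplet (5 notes) (five quintuplet eighths span one half) = 8; half note = 8; half tied to quarter (half + quarter) = 12.
Altogether 12 + 3 + 4 + 12 + 6 + 12 + 2 + 8 + 8 + 12 = 79.
79 ÷ 10 = 7 complete bars with 9 left over.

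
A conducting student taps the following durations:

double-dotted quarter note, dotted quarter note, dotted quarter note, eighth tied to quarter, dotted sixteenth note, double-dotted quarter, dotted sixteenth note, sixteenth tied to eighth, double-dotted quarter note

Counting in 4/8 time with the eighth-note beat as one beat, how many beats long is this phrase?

One eighth-note beat = 4 thirty-second notes.
Each duration in thirty-second notes: double-dotted quarter note = 14; dotted quarter note = 12; dotted quarter note = 12; eighth tied to quarter (eighth + quarter) = 12; dotted sixteenth note = 3; double-dotted quarter = 14; dotted sixteenth note = 3; sixteenth tied to eighth (sixteenth + eighth) = 6; double-dotted quarter note = 14.
Adding: 14 + 12 + 12 + 12 + 3 + 14 + 3 + 6 + 14 = 90.
90 ÷ 4 = 22.5 beats.

22.5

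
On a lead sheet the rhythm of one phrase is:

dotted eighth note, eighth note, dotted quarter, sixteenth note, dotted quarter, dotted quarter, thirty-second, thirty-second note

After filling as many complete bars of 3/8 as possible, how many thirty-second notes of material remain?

One bar of 3/8 = 12 thirty-second notes.
In thirty-second notes: dotted eighth note = 6; eighth note = 4; dotted quarter = 12; sixteenth note = 2; dotted quarter = 12; dotted quarter = 12; thirty-second = 1; thirty-second note = 1.
Altogether 6 + 4 + 12 + 2 + 12 + 12 + 1 + 1 = 50.
50 ÷ 12 = 4 complete bars with 2 thirty-second notes remaining.

2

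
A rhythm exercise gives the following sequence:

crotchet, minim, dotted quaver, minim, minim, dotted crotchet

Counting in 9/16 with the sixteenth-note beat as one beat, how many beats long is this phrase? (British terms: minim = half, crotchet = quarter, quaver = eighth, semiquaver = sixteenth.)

37

One sixteenth-note beat = 2 thirty-second notes.
Each duration in thirty-second notes: crotchet = 8; minim = 16; dotted quaver = 6; minim = 16; minim = 16; dotted crotchet = 12.
Sum: 8 + 16 + 6 + 16 + 16 + 12 = 74.
74 ÷ 2 = 37 beats.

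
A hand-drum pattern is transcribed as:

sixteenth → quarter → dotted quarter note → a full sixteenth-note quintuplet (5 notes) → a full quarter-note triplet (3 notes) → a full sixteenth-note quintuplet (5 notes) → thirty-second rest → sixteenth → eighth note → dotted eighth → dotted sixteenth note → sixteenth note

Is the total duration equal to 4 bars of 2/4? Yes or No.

One bar of 2/4 = 16 thirty-second notes, so 4 bars = 64.
Each duration in thirty-second notes: sixteenth = 2; quarter = 8; dotted quarter note = 12; a full sixteenth-note quintuplet (5 notes) (five quintuplet sixteenths span one quarter) = 8; a full quarter-note triplet (3 notes) (three triplet quarters span one half) = 16; a full sixteenth-note quintuplet (5 notes) (five quintuplet sixteenths span one quarter) = 8; thirty-second rest = 1; sixteenth = 2; eighth note = 4; dotted eighth = 6; dotted sixteenth note = 3; sixteenth note = 2.
Altogether 2 + 8 + 12 + 8 + 16 + 8 + 1 + 2 + 4 + 6 + 3 + 2 = 72.
72 exceeds 64, so the answer is No.

No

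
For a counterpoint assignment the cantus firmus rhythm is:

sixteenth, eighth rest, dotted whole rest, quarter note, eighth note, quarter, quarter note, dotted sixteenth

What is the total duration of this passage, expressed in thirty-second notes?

85

Working in thirty-second notes: sixteenth = 2; eighth rest = 4; dotted whole rest = 48; quarter note = 8; eighth note = 4; quarter = 8; quarter note = 8; dotted sixteenth = 3.
Adding: 2 + 4 + 48 + 8 + 4 + 8 + 8 + 3 = 85 thirty-second notes.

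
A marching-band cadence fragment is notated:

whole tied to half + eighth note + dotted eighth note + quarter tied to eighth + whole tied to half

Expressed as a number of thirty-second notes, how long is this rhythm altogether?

118

Working in thirty-second notes: whole tied to half (whole + half) = 48; eighth note = 4; dotted eighth note = 6; quarter tied to eighth (quarter + eighth) = 12; whole tied to half (whole + half) = 48.
Altogether 48 + 4 + 6 + 12 + 48 = 118 thirty-second notes.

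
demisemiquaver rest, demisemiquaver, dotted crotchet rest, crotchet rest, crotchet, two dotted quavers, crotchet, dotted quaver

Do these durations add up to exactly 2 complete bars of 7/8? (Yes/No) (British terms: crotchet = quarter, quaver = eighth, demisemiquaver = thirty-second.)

One bar of 7/8 = 28 thirty-second notes, so 2 bars = 56.
In thirty-second notes: demisemiquaver rest = 1; demisemiquaver = 1; dotted crotchet rest = 12; crotchet rest = 8; crotchet = 8; dotted quaver = 6; dotted quaver = 6; crotchet = 8; dotted quaver = 6.
Sum: 1 + 1 + 12 + 8 + 8 + 6 + 6 + 8 + 6 = 56.
56 equals 56, so the answer is Yes.

Yes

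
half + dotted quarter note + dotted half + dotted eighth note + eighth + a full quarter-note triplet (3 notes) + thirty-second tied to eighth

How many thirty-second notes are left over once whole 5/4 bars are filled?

3

One bar of 5/4 = 40 thirty-second notes.
Each duration in thirty-second notes: half = 16; dotted quarter note = 12; dotted half = 24; dotted eighth note = 6; eighth = 4; a full quarter-note triplet (3 notes) (three triplet quarters span one half) = 16; thirty-second tied to eighth (thirty-second + eighth) = 5.
Sum: 16 + 12 + 24 + 6 + 4 + 16 + 5 = 83.
83 ÷ 40 = 2 complete bars with 3 thirty-second notes remaining.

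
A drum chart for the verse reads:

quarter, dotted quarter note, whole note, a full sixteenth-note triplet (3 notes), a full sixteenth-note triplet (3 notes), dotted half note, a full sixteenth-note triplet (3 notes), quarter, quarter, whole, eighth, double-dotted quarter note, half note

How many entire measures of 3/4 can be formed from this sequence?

One bar of 3/4 = 12 sixteenth notes.
Convert each value to sixteenth notes: quarter = 4; dotted quarter note = 6; whole note = 16; a full sixteenth-note triplet (3 notes) (three triplet sixteenths span one eighth) = 2; a full sixteenth-note triplet (3 notes) (three triplet sixteenths span one eighth) = 2; dotted half note = 12; a full sixteenth-note triplet (3 notes) (three triplet sixteenths span one eighth) = 2; quarter = 4; quarter = 4; whole = 16; eighth = 2; double-dotted quarter note = 7; half note = 8.
Adding: 4 + 6 + 16 + 2 + 2 + 12 + 2 + 4 + 4 + 16 + 2 + 7 + 8 = 85.
85 ÷ 12 = 7 complete bars with 1 left over.

7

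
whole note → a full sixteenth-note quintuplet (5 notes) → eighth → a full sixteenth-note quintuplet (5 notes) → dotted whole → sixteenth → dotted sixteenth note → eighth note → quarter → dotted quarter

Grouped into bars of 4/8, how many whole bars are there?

One bar of 4/8 = 16 thirty-second notes.
In thirty-second notes: whole note = 32; a full sixteenth-note quintuplet (5 notes) (five quintuplet sixteenths span one quarter) = 8; eighth = 4; a full sixteenth-note quintuplet (5 notes) (five quintuplet sixteenths span one quarter) = 8; dotted whole = 48; sixteenth = 2; dotted sixteenth note = 3; eighth note = 4; quarter = 8; dotted quarter = 12.
Total: 32 + 8 + 4 + 8 + 48 + 2 + 3 + 4 + 8 + 12 = 129.
129 ÷ 16 = 8 complete bars with 1 left over.

8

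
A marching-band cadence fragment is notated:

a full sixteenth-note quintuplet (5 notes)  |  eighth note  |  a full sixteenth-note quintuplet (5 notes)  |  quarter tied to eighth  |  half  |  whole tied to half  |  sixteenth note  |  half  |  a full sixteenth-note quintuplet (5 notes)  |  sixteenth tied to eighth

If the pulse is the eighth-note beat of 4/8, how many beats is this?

32

One eighth-note beat = 2 sixteenth notes.
Convert each value to sixteenth notes: a full sixteenth-note quintuplet (5 notes) (five quintuplet sixteenths span one quarter) = 4; eighth note = 2; a full sixteenth-note quintuplet (5 notes) (five quintuplet sixteenths span one quarter) = 4; quarter tied to eighth (quarter + eighth) = 6; half = 8; whole tied to half (whole + half) = 24; sixteenth note = 1; half = 8; a full sixteenth-note quintuplet (5 notes) (five quintuplet sixteenths span one quarter) = 4; sixteenth tied to eighth (sixteenth + eighth) = 3.
Altogether 4 + 2 + 4 + 6 + 8 + 24 + 1 + 8 + 4 + 3 = 64.
64 ÷ 2 = 32 beats.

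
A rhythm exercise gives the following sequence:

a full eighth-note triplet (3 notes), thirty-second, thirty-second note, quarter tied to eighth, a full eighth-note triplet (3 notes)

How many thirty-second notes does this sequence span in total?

30

Working in thirty-second notes: a full eighth-note triplet (3 notes) (three triplet eighths span one quarter) = 8; thirty-second = 1; thirty-second note = 1; quarter tied to eighth (quarter + eighth) = 12; a full eighth-note triplet (3 notes) (three triplet eighths span one quarter) = 8.
Altogether 8 + 1 + 1 + 12 + 8 = 30 thirty-second notes.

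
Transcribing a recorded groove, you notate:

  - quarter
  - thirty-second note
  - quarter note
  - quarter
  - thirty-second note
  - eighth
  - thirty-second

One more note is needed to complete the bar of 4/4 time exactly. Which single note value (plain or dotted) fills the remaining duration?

The bar of 4/4 = 32 thirty-second notes.
Express everything in thirty-second notes: quarter = 8; thirty-second note = 1; quarter note = 8; quarter = 8; thirty-second note = 1; eighth = 4; thirty-second = 1.
Adding: 8 + 1 + 8 + 8 + 1 + 4 + 1 = 31.
Remaining: 32 − 31 = 1 thirty-second note, which is a thirty-second note.

thirty-second note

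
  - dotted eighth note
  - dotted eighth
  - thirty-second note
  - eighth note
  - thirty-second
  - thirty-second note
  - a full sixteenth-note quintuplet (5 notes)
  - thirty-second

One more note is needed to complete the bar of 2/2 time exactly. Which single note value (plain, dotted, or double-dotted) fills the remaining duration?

eighth note

The bar of 2/2 = 32 thirty-second notes.
Convert each value to thirty-second notes: dotted eighth note = 6; dotted eighth = 6; thirty-second note = 1; eighth note = 4; thirty-second = 1; thirty-second note = 1; a full sixteenth-note quintuplet (5 notes) (five quintuplet sixteenths span one quarter) = 8; thirty-second = 1.
Altogether 6 + 6 + 1 + 4 + 1 + 1 + 8 + 1 = 28.
Remaining: 32 − 28 = 4 thirty-second notes, which is a eighth note.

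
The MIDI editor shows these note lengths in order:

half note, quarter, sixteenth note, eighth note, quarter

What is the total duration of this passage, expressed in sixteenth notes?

19

Each duration in sixteenth notes: half note = 8; quarter = 4; sixteenth note = 1; eighth note = 2; quarter = 4.
Total: 8 + 4 + 1 + 2 + 4 = 19 sixteenth notes.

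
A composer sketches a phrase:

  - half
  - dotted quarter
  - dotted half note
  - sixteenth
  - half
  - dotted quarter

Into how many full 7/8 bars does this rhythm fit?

One bar of 7/8 = 14 sixteenth notes.
Express everything in sixteenth notes: half = 8; dotted quarter = 6; dotted half note = 12; sixteenth = 1; half = 8; dotted quarter = 6.
Total: 8 + 6 + 12 + 1 + 8 + 6 = 41.
41 ÷ 14 = 2 complete bars with 13 left over.

2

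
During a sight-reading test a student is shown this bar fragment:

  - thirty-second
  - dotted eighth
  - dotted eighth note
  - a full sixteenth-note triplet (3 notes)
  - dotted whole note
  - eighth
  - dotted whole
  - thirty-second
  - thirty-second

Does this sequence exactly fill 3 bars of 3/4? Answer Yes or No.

No

One bar of 3/4 = 24 thirty-second notes, so 3 bars = 72.
Each duration in thirty-second notes: thirty-second = 1; dotted eighth = 6; dotted eighth note = 6; a full sixteenth-note triplet (3 notes) (three triplet sixteenths span one eighth) = 4; dotted whole note = 48; eighth = 4; dotted whole = 48; thirty-second = 1; thirty-second = 1.
Altogether 1 + 6 + 6 + 4 + 48 + 4 + 48 + 1 + 1 = 119.
119 exceeds 72, so the answer is No.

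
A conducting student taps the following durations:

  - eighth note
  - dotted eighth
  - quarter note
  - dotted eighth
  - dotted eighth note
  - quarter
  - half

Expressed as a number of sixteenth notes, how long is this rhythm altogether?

In sixteenth notes: eighth note = 2; dotted eighth = 3; quarter note = 4; dotted eighth = 3; dotted eighth note = 3; quarter = 4; half = 8.
Adding: 2 + 3 + 4 + 3 + 3 + 4 + 8 = 27 sixteenth notes.

27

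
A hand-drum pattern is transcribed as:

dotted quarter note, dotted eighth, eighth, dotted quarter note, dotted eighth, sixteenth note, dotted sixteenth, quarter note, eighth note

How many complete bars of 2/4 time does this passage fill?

One bar of 2/4 = 16 thirty-second notes.
Working in thirty-second notes: dotted quarter note = 12; dotted eighth = 6; eighth = 4; dotted quarter note = 12; dotted eighth = 6; sixteenth note = 2; dotted sixteenth = 3; quarter note = 8; eighth note = 4.
Altogether 12 + 6 + 4 + 12 + 6 + 2 + 3 + 8 + 4 = 57.
57 ÷ 16 = 3 complete bars with 9 left over.

3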